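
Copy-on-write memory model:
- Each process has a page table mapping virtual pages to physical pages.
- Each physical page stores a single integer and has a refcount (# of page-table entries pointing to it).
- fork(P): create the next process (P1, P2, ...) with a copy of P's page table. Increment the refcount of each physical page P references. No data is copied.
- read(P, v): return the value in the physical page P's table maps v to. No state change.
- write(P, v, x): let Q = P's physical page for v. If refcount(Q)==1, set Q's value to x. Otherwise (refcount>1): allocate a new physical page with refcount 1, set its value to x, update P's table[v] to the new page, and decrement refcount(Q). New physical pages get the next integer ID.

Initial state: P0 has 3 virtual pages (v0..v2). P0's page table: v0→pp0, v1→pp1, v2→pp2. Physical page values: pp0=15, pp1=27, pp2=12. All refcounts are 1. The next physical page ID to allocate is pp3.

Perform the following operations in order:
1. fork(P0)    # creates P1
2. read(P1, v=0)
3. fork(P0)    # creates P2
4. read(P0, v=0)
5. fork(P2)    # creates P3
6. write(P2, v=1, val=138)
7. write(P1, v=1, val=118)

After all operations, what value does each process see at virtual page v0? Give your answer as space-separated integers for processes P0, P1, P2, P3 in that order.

Answer: 15 15 15 15

Derivation:
Op 1: fork(P0) -> P1. 3 ppages; refcounts: pp0:2 pp1:2 pp2:2
Op 2: read(P1, v0) -> 15. No state change.
Op 3: fork(P0) -> P2. 3 ppages; refcounts: pp0:3 pp1:3 pp2:3
Op 4: read(P0, v0) -> 15. No state change.
Op 5: fork(P2) -> P3. 3 ppages; refcounts: pp0:4 pp1:4 pp2:4
Op 6: write(P2, v1, 138). refcount(pp1)=4>1 -> COPY to pp3. 4 ppages; refcounts: pp0:4 pp1:3 pp2:4 pp3:1
Op 7: write(P1, v1, 118). refcount(pp1)=3>1 -> COPY to pp4. 5 ppages; refcounts: pp0:4 pp1:2 pp2:4 pp3:1 pp4:1
P0: v0 -> pp0 = 15
P1: v0 -> pp0 = 15
P2: v0 -> pp0 = 15
P3: v0 -> pp0 = 15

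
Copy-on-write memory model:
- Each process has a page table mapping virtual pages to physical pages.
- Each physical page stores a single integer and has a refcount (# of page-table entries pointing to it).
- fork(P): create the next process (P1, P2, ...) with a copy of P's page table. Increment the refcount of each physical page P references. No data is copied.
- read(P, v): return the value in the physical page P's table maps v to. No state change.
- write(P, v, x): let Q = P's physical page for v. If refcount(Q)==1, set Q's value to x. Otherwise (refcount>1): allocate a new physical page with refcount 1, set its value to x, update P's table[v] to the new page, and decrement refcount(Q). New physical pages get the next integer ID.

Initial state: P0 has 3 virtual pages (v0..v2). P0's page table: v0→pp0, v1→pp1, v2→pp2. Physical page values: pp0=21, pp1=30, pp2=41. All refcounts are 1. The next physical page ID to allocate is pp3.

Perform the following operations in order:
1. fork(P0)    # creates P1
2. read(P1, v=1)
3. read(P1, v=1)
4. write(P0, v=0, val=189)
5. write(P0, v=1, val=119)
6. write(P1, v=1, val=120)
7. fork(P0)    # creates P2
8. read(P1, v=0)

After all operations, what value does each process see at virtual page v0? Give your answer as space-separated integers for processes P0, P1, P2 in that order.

Answer: 189 21 189

Derivation:
Op 1: fork(P0) -> P1. 3 ppages; refcounts: pp0:2 pp1:2 pp2:2
Op 2: read(P1, v1) -> 30. No state change.
Op 3: read(P1, v1) -> 30. No state change.
Op 4: write(P0, v0, 189). refcount(pp0)=2>1 -> COPY to pp3. 4 ppages; refcounts: pp0:1 pp1:2 pp2:2 pp3:1
Op 5: write(P0, v1, 119). refcount(pp1)=2>1 -> COPY to pp4. 5 ppages; refcounts: pp0:1 pp1:1 pp2:2 pp3:1 pp4:1
Op 6: write(P1, v1, 120). refcount(pp1)=1 -> write in place. 5 ppages; refcounts: pp0:1 pp1:1 pp2:2 pp3:1 pp4:1
Op 7: fork(P0) -> P2. 5 ppages; refcounts: pp0:1 pp1:1 pp2:3 pp3:2 pp4:2
Op 8: read(P1, v0) -> 21. No state change.
P0: v0 -> pp3 = 189
P1: v0 -> pp0 = 21
P2: v0 -> pp3 = 189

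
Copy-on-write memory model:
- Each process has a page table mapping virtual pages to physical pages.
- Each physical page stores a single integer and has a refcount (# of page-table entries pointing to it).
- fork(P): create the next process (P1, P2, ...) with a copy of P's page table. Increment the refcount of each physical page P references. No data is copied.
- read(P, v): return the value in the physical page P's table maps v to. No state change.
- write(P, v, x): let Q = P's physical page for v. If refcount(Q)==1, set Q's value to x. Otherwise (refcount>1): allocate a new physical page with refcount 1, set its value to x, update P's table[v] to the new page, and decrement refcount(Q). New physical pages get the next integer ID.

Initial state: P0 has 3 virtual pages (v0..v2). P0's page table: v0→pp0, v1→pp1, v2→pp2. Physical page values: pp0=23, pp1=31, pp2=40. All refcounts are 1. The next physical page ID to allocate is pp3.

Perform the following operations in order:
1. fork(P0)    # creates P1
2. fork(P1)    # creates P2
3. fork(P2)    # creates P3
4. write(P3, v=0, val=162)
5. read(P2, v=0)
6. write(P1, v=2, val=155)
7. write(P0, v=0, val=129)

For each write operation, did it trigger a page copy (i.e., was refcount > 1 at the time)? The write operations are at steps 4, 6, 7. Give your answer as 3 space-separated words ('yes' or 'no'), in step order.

Op 1: fork(P0) -> P1. 3 ppages; refcounts: pp0:2 pp1:2 pp2:2
Op 2: fork(P1) -> P2. 3 ppages; refcounts: pp0:3 pp1:3 pp2:3
Op 3: fork(P2) -> P3. 3 ppages; refcounts: pp0:4 pp1:4 pp2:4
Op 4: write(P3, v0, 162). refcount(pp0)=4>1 -> COPY to pp3. 4 ppages; refcounts: pp0:3 pp1:4 pp2:4 pp3:1
Op 5: read(P2, v0) -> 23. No state change.
Op 6: write(P1, v2, 155). refcount(pp2)=4>1 -> COPY to pp4. 5 ppages; refcounts: pp0:3 pp1:4 pp2:3 pp3:1 pp4:1
Op 7: write(P0, v0, 129). refcount(pp0)=3>1 -> COPY to pp5. 6 ppages; refcounts: pp0:2 pp1:4 pp2:3 pp3:1 pp4:1 pp5:1

yes yes yes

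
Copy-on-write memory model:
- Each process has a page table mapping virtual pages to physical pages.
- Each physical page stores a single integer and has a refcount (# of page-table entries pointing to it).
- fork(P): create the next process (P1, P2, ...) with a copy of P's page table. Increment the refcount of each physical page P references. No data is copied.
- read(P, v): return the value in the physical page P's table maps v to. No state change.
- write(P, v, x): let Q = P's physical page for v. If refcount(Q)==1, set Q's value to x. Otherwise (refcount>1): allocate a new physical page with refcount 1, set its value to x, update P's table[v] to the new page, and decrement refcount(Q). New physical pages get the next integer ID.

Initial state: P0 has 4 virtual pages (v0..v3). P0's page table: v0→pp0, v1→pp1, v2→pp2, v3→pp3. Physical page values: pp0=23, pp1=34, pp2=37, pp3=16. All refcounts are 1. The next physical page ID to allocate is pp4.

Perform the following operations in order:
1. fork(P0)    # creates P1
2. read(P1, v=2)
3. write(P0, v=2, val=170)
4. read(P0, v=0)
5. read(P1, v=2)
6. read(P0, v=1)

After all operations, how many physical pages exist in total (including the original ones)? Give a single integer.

Op 1: fork(P0) -> P1. 4 ppages; refcounts: pp0:2 pp1:2 pp2:2 pp3:2
Op 2: read(P1, v2) -> 37. No state change.
Op 3: write(P0, v2, 170). refcount(pp2)=2>1 -> COPY to pp4. 5 ppages; refcounts: pp0:2 pp1:2 pp2:1 pp3:2 pp4:1
Op 4: read(P0, v0) -> 23. No state change.
Op 5: read(P1, v2) -> 37. No state change.
Op 6: read(P0, v1) -> 34. No state change.

Answer: 5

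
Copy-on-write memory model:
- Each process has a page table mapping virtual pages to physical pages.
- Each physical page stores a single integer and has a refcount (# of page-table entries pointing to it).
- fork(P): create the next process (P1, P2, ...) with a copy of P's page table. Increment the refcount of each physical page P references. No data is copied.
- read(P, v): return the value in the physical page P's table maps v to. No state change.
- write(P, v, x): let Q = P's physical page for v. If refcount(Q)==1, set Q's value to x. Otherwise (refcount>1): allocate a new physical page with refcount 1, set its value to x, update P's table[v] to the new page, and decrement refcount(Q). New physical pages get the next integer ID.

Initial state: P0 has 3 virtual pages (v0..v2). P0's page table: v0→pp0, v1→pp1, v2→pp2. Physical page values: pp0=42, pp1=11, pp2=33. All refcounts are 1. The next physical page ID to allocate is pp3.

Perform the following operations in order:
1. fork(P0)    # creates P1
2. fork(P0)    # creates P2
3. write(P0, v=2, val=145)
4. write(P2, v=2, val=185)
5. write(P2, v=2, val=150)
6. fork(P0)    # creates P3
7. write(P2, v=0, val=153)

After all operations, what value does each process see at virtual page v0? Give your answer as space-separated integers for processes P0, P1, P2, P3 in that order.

Answer: 42 42 153 42

Derivation:
Op 1: fork(P0) -> P1. 3 ppages; refcounts: pp0:2 pp1:2 pp2:2
Op 2: fork(P0) -> P2. 3 ppages; refcounts: pp0:3 pp1:3 pp2:3
Op 3: write(P0, v2, 145). refcount(pp2)=3>1 -> COPY to pp3. 4 ppages; refcounts: pp0:3 pp1:3 pp2:2 pp3:1
Op 4: write(P2, v2, 185). refcount(pp2)=2>1 -> COPY to pp4. 5 ppages; refcounts: pp0:3 pp1:3 pp2:1 pp3:1 pp4:1
Op 5: write(P2, v2, 150). refcount(pp4)=1 -> write in place. 5 ppages; refcounts: pp0:3 pp1:3 pp2:1 pp3:1 pp4:1
Op 6: fork(P0) -> P3. 5 ppages; refcounts: pp0:4 pp1:4 pp2:1 pp3:2 pp4:1
Op 7: write(P2, v0, 153). refcount(pp0)=4>1 -> COPY to pp5. 6 ppages; refcounts: pp0:3 pp1:4 pp2:1 pp3:2 pp4:1 pp5:1
P0: v0 -> pp0 = 42
P1: v0 -> pp0 = 42
P2: v0 -> pp5 = 153
P3: v0 -> pp0 = 42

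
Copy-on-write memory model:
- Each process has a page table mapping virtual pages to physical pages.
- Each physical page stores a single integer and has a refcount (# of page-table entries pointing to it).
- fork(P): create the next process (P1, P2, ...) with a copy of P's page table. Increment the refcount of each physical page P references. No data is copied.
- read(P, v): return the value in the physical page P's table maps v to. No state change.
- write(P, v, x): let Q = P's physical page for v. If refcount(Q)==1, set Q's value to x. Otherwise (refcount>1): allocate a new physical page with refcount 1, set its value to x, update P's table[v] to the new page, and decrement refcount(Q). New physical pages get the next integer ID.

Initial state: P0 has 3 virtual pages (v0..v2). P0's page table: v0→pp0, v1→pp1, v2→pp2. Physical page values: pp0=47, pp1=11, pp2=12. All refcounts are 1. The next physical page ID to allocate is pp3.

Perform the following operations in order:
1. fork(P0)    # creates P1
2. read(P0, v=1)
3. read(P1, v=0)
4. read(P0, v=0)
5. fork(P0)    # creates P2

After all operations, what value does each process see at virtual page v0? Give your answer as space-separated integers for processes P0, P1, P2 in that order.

Answer: 47 47 47

Derivation:
Op 1: fork(P0) -> P1. 3 ppages; refcounts: pp0:2 pp1:2 pp2:2
Op 2: read(P0, v1) -> 11. No state change.
Op 3: read(P1, v0) -> 47. No state change.
Op 4: read(P0, v0) -> 47. No state change.
Op 5: fork(P0) -> P2. 3 ppages; refcounts: pp0:3 pp1:3 pp2:3
P0: v0 -> pp0 = 47
P1: v0 -> pp0 = 47
P2: v0 -> pp0 = 47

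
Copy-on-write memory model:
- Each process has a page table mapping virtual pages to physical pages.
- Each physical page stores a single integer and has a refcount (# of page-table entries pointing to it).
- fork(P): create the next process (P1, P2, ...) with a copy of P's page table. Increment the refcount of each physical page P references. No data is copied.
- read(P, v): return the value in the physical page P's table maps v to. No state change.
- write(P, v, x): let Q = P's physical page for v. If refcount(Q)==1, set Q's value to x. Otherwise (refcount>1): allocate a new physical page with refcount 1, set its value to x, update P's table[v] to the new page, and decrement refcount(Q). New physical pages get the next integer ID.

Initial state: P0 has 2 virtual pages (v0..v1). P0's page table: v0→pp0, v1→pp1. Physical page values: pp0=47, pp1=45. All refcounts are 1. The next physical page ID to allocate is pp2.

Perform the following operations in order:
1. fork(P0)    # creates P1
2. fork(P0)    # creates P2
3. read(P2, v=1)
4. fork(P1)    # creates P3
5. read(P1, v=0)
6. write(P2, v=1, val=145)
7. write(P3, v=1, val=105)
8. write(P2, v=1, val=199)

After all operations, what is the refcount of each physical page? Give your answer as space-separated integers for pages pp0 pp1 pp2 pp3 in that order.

Answer: 4 2 1 1

Derivation:
Op 1: fork(P0) -> P1. 2 ppages; refcounts: pp0:2 pp1:2
Op 2: fork(P0) -> P2. 2 ppages; refcounts: pp0:3 pp1:3
Op 3: read(P2, v1) -> 45. No state change.
Op 4: fork(P1) -> P3. 2 ppages; refcounts: pp0:4 pp1:4
Op 5: read(P1, v0) -> 47. No state change.
Op 6: write(P2, v1, 145). refcount(pp1)=4>1 -> COPY to pp2. 3 ppages; refcounts: pp0:4 pp1:3 pp2:1
Op 7: write(P3, v1, 105). refcount(pp1)=3>1 -> COPY to pp3. 4 ppages; refcounts: pp0:4 pp1:2 pp2:1 pp3:1
Op 8: write(P2, v1, 199). refcount(pp2)=1 -> write in place. 4 ppages; refcounts: pp0:4 pp1:2 pp2:1 pp3:1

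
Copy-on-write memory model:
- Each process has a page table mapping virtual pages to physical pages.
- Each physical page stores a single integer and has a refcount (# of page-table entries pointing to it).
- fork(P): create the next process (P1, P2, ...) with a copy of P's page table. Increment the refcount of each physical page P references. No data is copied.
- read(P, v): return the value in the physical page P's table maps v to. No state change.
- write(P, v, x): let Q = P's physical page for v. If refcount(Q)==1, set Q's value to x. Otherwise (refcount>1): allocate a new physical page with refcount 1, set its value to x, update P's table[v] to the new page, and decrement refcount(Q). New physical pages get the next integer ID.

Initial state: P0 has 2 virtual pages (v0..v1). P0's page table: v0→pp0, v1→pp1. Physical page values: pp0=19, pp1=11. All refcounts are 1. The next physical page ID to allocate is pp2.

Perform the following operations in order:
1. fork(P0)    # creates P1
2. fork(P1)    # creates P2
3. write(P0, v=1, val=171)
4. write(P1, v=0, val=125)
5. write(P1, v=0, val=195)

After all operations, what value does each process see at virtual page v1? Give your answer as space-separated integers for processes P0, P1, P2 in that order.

Op 1: fork(P0) -> P1. 2 ppages; refcounts: pp0:2 pp1:2
Op 2: fork(P1) -> P2. 2 ppages; refcounts: pp0:3 pp1:3
Op 3: write(P0, v1, 171). refcount(pp1)=3>1 -> COPY to pp2. 3 ppages; refcounts: pp0:3 pp1:2 pp2:1
Op 4: write(P1, v0, 125). refcount(pp0)=3>1 -> COPY to pp3. 4 ppages; refcounts: pp0:2 pp1:2 pp2:1 pp3:1
Op 5: write(P1, v0, 195). refcount(pp3)=1 -> write in place. 4 ppages; refcounts: pp0:2 pp1:2 pp2:1 pp3:1
P0: v1 -> pp2 = 171
P1: v1 -> pp1 = 11
P2: v1 -> pp1 = 11

Answer: 171 11 11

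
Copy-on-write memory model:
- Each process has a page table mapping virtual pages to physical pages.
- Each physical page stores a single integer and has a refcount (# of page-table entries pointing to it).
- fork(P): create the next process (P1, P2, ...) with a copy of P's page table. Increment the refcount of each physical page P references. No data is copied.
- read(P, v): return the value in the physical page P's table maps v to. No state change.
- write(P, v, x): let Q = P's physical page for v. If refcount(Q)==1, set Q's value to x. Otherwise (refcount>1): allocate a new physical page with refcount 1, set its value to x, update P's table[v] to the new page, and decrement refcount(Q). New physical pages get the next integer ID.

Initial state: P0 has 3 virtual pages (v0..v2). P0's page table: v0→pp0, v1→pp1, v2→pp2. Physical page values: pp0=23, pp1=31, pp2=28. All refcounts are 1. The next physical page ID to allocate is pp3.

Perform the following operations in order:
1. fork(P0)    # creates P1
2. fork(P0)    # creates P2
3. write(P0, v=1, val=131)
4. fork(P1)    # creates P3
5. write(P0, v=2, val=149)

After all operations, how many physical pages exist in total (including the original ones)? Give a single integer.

Op 1: fork(P0) -> P1. 3 ppages; refcounts: pp0:2 pp1:2 pp2:2
Op 2: fork(P0) -> P2. 3 ppages; refcounts: pp0:3 pp1:3 pp2:3
Op 3: write(P0, v1, 131). refcount(pp1)=3>1 -> COPY to pp3. 4 ppages; refcounts: pp0:3 pp1:2 pp2:3 pp3:1
Op 4: fork(P1) -> P3. 4 ppages; refcounts: pp0:4 pp1:3 pp2:4 pp3:1
Op 5: write(P0, v2, 149). refcount(pp2)=4>1 -> COPY to pp4. 5 ppages; refcounts: pp0:4 pp1:3 pp2:3 pp3:1 pp4:1

Answer: 5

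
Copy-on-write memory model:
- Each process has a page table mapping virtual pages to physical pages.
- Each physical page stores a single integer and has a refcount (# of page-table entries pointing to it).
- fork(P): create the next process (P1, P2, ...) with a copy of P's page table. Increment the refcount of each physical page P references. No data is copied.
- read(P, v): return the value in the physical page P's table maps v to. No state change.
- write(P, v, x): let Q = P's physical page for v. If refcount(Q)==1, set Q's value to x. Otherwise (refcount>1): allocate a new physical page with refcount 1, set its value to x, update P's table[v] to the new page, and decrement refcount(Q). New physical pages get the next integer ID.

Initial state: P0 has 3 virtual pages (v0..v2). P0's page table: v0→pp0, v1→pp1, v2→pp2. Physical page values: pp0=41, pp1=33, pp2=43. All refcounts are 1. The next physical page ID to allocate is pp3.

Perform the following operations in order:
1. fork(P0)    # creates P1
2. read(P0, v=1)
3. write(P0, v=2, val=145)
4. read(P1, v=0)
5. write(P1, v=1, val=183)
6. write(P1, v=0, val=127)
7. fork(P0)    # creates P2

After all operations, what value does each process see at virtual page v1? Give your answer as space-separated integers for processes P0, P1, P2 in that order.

Op 1: fork(P0) -> P1. 3 ppages; refcounts: pp0:2 pp1:2 pp2:2
Op 2: read(P0, v1) -> 33. No state change.
Op 3: write(P0, v2, 145). refcount(pp2)=2>1 -> COPY to pp3. 4 ppages; refcounts: pp0:2 pp1:2 pp2:1 pp3:1
Op 4: read(P1, v0) -> 41. No state change.
Op 5: write(P1, v1, 183). refcount(pp1)=2>1 -> COPY to pp4. 5 ppages; refcounts: pp0:2 pp1:1 pp2:1 pp3:1 pp4:1
Op 6: write(P1, v0, 127). refcount(pp0)=2>1 -> COPY to pp5. 6 ppages; refcounts: pp0:1 pp1:1 pp2:1 pp3:1 pp4:1 pp5:1
Op 7: fork(P0) -> P2. 6 ppages; refcounts: pp0:2 pp1:2 pp2:1 pp3:2 pp4:1 pp5:1
P0: v1 -> pp1 = 33
P1: v1 -> pp4 = 183
P2: v1 -> pp1 = 33

Answer: 33 183 33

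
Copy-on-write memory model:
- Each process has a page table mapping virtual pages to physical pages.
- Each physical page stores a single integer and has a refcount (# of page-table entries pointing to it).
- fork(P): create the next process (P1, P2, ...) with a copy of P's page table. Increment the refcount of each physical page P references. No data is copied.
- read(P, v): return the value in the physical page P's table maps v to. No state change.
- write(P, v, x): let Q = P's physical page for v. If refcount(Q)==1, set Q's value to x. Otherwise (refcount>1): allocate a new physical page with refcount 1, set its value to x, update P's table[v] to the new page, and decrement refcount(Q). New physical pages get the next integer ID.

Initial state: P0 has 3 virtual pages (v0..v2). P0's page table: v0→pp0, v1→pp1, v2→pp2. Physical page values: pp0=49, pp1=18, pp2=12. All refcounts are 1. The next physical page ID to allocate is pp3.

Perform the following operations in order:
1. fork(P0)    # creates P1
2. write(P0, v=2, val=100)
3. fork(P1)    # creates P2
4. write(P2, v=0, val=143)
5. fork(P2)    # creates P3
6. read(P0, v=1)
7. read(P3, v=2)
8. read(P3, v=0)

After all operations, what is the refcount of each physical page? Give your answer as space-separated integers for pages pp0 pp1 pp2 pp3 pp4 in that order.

Answer: 2 4 3 1 2

Derivation:
Op 1: fork(P0) -> P1. 3 ppages; refcounts: pp0:2 pp1:2 pp2:2
Op 2: write(P0, v2, 100). refcount(pp2)=2>1 -> COPY to pp3. 4 ppages; refcounts: pp0:2 pp1:2 pp2:1 pp3:1
Op 3: fork(P1) -> P2. 4 ppages; refcounts: pp0:3 pp1:3 pp2:2 pp3:1
Op 4: write(P2, v0, 143). refcount(pp0)=3>1 -> COPY to pp4. 5 ppages; refcounts: pp0:2 pp1:3 pp2:2 pp3:1 pp4:1
Op 5: fork(P2) -> P3. 5 ppages; refcounts: pp0:2 pp1:4 pp2:3 pp3:1 pp4:2
Op 6: read(P0, v1) -> 18. No state change.
Op 7: read(P3, v2) -> 12. No state change.
Op 8: read(P3, v0) -> 143. No state change.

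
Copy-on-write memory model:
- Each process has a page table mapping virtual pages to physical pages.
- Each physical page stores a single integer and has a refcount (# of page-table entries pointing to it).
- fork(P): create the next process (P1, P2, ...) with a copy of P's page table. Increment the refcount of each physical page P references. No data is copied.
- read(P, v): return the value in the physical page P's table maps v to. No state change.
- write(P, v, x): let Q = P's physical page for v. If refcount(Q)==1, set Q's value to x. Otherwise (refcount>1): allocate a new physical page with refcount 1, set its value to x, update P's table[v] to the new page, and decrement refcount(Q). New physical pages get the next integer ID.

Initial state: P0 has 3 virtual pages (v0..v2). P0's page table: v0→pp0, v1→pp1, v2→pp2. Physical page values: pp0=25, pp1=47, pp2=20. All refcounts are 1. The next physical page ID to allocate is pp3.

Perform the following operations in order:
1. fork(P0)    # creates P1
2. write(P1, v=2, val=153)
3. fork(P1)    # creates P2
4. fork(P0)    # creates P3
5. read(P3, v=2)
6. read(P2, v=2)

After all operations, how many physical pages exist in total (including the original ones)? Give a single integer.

Answer: 4

Derivation:
Op 1: fork(P0) -> P1. 3 ppages; refcounts: pp0:2 pp1:2 pp2:2
Op 2: write(P1, v2, 153). refcount(pp2)=2>1 -> COPY to pp3. 4 ppages; refcounts: pp0:2 pp1:2 pp2:1 pp3:1
Op 3: fork(P1) -> P2. 4 ppages; refcounts: pp0:3 pp1:3 pp2:1 pp3:2
Op 4: fork(P0) -> P3. 4 ppages; refcounts: pp0:4 pp1:4 pp2:2 pp3:2
Op 5: read(P3, v2) -> 20. No state change.
Op 6: read(P2, v2) -> 153. No state change.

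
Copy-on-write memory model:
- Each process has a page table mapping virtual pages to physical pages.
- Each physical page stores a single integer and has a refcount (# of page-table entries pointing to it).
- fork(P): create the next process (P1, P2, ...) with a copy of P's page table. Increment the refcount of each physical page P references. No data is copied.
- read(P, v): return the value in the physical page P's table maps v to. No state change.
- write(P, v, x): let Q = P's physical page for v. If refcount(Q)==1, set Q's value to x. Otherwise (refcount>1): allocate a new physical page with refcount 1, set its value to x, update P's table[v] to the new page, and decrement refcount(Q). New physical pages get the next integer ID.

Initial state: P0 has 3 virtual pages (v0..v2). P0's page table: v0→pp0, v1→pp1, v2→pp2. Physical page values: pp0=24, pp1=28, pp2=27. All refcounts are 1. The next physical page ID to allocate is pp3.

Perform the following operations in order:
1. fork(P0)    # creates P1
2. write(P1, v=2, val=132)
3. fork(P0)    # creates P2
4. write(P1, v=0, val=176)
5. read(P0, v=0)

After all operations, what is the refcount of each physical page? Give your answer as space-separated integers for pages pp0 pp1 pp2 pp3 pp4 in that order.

Op 1: fork(P0) -> P1. 3 ppages; refcounts: pp0:2 pp1:2 pp2:2
Op 2: write(P1, v2, 132). refcount(pp2)=2>1 -> COPY to pp3. 4 ppages; refcounts: pp0:2 pp1:2 pp2:1 pp3:1
Op 3: fork(P0) -> P2. 4 ppages; refcounts: pp0:3 pp1:3 pp2:2 pp3:1
Op 4: write(P1, v0, 176). refcount(pp0)=3>1 -> COPY to pp4. 5 ppages; refcounts: pp0:2 pp1:3 pp2:2 pp3:1 pp4:1
Op 5: read(P0, v0) -> 24. No state change.

Answer: 2 3 2 1 1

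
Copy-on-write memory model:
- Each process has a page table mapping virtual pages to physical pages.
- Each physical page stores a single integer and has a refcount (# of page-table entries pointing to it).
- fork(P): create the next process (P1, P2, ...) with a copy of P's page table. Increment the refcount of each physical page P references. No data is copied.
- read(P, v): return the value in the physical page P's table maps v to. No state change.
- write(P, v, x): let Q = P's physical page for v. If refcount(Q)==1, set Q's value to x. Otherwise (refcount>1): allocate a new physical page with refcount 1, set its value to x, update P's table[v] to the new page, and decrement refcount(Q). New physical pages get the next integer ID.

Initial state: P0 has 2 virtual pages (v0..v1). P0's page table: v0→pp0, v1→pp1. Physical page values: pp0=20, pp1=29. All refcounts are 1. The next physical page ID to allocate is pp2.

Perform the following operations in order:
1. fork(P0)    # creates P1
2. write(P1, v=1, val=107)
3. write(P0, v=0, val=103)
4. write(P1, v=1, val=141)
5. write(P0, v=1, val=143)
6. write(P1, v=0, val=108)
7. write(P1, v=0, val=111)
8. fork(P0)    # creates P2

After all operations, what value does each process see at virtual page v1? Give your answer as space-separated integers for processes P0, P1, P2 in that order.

Op 1: fork(P0) -> P1. 2 ppages; refcounts: pp0:2 pp1:2
Op 2: write(P1, v1, 107). refcount(pp1)=2>1 -> COPY to pp2. 3 ppages; refcounts: pp0:2 pp1:1 pp2:1
Op 3: write(P0, v0, 103). refcount(pp0)=2>1 -> COPY to pp3. 4 ppages; refcounts: pp0:1 pp1:1 pp2:1 pp3:1
Op 4: write(P1, v1, 141). refcount(pp2)=1 -> write in place. 4 ppages; refcounts: pp0:1 pp1:1 pp2:1 pp3:1
Op 5: write(P0, v1, 143). refcount(pp1)=1 -> write in place. 4 ppages; refcounts: pp0:1 pp1:1 pp2:1 pp3:1
Op 6: write(P1, v0, 108). refcount(pp0)=1 -> write in place. 4 ppages; refcounts: pp0:1 pp1:1 pp2:1 pp3:1
Op 7: write(P1, v0, 111). refcount(pp0)=1 -> write in place. 4 ppages; refcounts: pp0:1 pp1:1 pp2:1 pp3:1
Op 8: fork(P0) -> P2. 4 ppages; refcounts: pp0:1 pp1:2 pp2:1 pp3:2
P0: v1 -> pp1 = 143
P1: v1 -> pp2 = 141
P2: v1 -> pp1 = 143

Answer: 143 141 143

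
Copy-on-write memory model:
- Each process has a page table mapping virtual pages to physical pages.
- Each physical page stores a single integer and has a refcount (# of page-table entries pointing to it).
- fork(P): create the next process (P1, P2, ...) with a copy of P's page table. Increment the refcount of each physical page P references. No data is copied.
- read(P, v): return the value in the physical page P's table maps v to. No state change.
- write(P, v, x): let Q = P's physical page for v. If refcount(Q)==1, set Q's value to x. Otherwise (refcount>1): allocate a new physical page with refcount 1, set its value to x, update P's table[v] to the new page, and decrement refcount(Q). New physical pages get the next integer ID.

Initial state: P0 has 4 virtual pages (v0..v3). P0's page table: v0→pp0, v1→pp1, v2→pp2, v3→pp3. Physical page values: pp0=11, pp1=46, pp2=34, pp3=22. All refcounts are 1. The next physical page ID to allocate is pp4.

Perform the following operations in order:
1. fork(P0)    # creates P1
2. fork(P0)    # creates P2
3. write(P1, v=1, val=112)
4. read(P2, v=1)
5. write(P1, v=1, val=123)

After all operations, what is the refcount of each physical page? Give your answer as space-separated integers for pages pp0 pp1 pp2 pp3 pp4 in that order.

Op 1: fork(P0) -> P1. 4 ppages; refcounts: pp0:2 pp1:2 pp2:2 pp3:2
Op 2: fork(P0) -> P2. 4 ppages; refcounts: pp0:3 pp1:3 pp2:3 pp3:3
Op 3: write(P1, v1, 112). refcount(pp1)=3>1 -> COPY to pp4. 5 ppages; refcounts: pp0:3 pp1:2 pp2:3 pp3:3 pp4:1
Op 4: read(P2, v1) -> 46. No state change.
Op 5: write(P1, v1, 123). refcount(pp4)=1 -> write in place. 5 ppages; refcounts: pp0:3 pp1:2 pp2:3 pp3:3 pp4:1

Answer: 3 2 3 3 1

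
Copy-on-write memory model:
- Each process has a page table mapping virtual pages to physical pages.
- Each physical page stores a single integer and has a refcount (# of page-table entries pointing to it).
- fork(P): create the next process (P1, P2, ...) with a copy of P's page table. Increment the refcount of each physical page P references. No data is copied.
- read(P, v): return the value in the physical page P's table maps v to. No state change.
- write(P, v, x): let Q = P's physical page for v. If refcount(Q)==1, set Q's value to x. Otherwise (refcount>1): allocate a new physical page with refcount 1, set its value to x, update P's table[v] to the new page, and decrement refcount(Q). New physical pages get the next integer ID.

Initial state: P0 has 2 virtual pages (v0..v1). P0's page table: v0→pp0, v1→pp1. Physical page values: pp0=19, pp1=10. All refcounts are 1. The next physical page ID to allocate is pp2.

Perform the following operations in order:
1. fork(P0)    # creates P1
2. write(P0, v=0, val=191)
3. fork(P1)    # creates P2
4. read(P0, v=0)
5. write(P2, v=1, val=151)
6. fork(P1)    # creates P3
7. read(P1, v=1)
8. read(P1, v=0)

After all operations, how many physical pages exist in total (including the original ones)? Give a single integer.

Answer: 4

Derivation:
Op 1: fork(P0) -> P1. 2 ppages; refcounts: pp0:2 pp1:2
Op 2: write(P0, v0, 191). refcount(pp0)=2>1 -> COPY to pp2. 3 ppages; refcounts: pp0:1 pp1:2 pp2:1
Op 3: fork(P1) -> P2. 3 ppages; refcounts: pp0:2 pp1:3 pp2:1
Op 4: read(P0, v0) -> 191. No state change.
Op 5: write(P2, v1, 151). refcount(pp1)=3>1 -> COPY to pp3. 4 ppages; refcounts: pp0:2 pp1:2 pp2:1 pp3:1
Op 6: fork(P1) -> P3. 4 ppages; refcounts: pp0:3 pp1:3 pp2:1 pp3:1
Op 7: read(P1, v1) -> 10. No state change.
Op 8: read(P1, v0) -> 19. No state change.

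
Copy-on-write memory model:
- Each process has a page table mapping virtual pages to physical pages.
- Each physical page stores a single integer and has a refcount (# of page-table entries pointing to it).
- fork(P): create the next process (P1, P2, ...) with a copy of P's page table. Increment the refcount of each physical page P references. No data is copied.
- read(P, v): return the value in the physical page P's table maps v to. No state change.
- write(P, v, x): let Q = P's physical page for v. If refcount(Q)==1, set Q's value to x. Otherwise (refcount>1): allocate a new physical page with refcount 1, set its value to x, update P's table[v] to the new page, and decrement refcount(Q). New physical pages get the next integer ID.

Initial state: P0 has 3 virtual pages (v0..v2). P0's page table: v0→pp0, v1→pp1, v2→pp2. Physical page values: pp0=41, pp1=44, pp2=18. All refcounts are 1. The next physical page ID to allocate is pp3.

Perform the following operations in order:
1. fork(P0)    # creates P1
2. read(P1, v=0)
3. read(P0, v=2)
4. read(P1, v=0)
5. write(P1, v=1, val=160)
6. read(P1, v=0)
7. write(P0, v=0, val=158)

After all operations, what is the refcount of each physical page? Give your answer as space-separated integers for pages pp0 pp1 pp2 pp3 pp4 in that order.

Answer: 1 1 2 1 1

Derivation:
Op 1: fork(P0) -> P1. 3 ppages; refcounts: pp0:2 pp1:2 pp2:2
Op 2: read(P1, v0) -> 41. No state change.
Op 3: read(P0, v2) -> 18. No state change.
Op 4: read(P1, v0) -> 41. No state change.
Op 5: write(P1, v1, 160). refcount(pp1)=2>1 -> COPY to pp3. 4 ppages; refcounts: pp0:2 pp1:1 pp2:2 pp3:1
Op 6: read(P1, v0) -> 41. No state change.
Op 7: write(P0, v0, 158). refcount(pp0)=2>1 -> COPY to pp4. 5 ppages; refcounts: pp0:1 pp1:1 pp2:2 pp3:1 pp4:1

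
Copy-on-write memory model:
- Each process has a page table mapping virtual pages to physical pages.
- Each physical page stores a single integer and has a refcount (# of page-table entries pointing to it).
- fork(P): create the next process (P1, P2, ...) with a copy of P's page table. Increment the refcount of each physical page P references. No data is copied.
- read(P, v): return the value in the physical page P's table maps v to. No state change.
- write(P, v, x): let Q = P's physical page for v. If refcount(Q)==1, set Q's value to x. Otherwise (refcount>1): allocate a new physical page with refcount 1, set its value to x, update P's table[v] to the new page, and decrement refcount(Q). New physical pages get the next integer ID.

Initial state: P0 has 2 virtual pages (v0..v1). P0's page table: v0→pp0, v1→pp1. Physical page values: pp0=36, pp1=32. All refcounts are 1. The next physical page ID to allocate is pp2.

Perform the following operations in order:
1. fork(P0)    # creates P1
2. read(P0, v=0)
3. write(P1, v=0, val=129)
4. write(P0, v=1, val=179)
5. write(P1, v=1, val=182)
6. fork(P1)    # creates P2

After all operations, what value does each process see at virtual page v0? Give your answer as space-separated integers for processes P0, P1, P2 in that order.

Answer: 36 129 129

Derivation:
Op 1: fork(P0) -> P1. 2 ppages; refcounts: pp0:2 pp1:2
Op 2: read(P0, v0) -> 36. No state change.
Op 3: write(P1, v0, 129). refcount(pp0)=2>1 -> COPY to pp2. 3 ppages; refcounts: pp0:1 pp1:2 pp2:1
Op 4: write(P0, v1, 179). refcount(pp1)=2>1 -> COPY to pp3. 4 ppages; refcounts: pp0:1 pp1:1 pp2:1 pp3:1
Op 5: write(P1, v1, 182). refcount(pp1)=1 -> write in place. 4 ppages; refcounts: pp0:1 pp1:1 pp2:1 pp3:1
Op 6: fork(P1) -> P2. 4 ppages; refcounts: pp0:1 pp1:2 pp2:2 pp3:1
P0: v0 -> pp0 = 36
P1: v0 -> pp2 = 129
P2: v0 -> pp2 = 129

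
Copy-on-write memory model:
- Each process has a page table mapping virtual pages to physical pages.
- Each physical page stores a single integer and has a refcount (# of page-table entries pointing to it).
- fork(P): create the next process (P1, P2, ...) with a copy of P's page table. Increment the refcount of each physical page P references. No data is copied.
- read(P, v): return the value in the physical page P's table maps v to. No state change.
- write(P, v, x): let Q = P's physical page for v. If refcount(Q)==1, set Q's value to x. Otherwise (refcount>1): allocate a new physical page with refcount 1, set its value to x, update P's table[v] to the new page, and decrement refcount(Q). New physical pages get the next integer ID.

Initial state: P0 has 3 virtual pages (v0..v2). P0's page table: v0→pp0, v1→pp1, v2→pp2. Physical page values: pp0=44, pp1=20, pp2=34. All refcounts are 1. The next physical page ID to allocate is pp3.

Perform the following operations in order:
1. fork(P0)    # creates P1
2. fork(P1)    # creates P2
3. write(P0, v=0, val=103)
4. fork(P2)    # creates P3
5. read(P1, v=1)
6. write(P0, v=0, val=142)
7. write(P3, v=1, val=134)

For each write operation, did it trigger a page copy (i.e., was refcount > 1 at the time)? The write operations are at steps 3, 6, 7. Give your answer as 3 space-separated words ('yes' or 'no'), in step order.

Op 1: fork(P0) -> P1. 3 ppages; refcounts: pp0:2 pp1:2 pp2:2
Op 2: fork(P1) -> P2. 3 ppages; refcounts: pp0:3 pp1:3 pp2:3
Op 3: write(P0, v0, 103). refcount(pp0)=3>1 -> COPY to pp3. 4 ppages; refcounts: pp0:2 pp1:3 pp2:3 pp3:1
Op 4: fork(P2) -> P3. 4 ppages; refcounts: pp0:3 pp1:4 pp2:4 pp3:1
Op 5: read(P1, v1) -> 20. No state change.
Op 6: write(P0, v0, 142). refcount(pp3)=1 -> write in place. 4 ppages; refcounts: pp0:3 pp1:4 pp2:4 pp3:1
Op 7: write(P3, v1, 134). refcount(pp1)=4>1 -> COPY to pp4. 5 ppages; refcounts: pp0:3 pp1:3 pp2:4 pp3:1 pp4:1

yes no yes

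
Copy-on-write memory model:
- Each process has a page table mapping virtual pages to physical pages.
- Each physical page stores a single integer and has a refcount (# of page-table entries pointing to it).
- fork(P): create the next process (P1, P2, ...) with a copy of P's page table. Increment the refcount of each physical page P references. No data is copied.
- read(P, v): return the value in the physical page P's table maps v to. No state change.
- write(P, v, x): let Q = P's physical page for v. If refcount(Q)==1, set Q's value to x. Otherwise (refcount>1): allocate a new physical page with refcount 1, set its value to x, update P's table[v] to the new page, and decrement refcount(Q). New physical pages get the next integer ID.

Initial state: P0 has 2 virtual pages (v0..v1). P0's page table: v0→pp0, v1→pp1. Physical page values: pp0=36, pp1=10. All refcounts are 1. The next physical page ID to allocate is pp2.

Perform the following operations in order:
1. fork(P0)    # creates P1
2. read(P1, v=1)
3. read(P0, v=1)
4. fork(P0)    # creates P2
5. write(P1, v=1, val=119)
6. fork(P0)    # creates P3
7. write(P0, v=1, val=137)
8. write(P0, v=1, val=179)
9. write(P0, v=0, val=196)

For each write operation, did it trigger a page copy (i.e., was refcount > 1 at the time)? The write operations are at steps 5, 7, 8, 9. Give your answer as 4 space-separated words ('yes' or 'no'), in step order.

Op 1: fork(P0) -> P1. 2 ppages; refcounts: pp0:2 pp1:2
Op 2: read(P1, v1) -> 10. No state change.
Op 3: read(P0, v1) -> 10. No state change.
Op 4: fork(P0) -> P2. 2 ppages; refcounts: pp0:3 pp1:3
Op 5: write(P1, v1, 119). refcount(pp1)=3>1 -> COPY to pp2. 3 ppages; refcounts: pp0:3 pp1:2 pp2:1
Op 6: fork(P0) -> P3. 3 ppages; refcounts: pp0:4 pp1:3 pp2:1
Op 7: write(P0, v1, 137). refcount(pp1)=3>1 -> COPY to pp3. 4 ppages; refcounts: pp0:4 pp1:2 pp2:1 pp3:1
Op 8: write(P0, v1, 179). refcount(pp3)=1 -> write in place. 4 ppages; refcounts: pp0:4 pp1:2 pp2:1 pp3:1
Op 9: write(P0, v0, 196). refcount(pp0)=4>1 -> COPY to pp4. 5 ppages; refcounts: pp0:3 pp1:2 pp2:1 pp3:1 pp4:1

yes yes no yes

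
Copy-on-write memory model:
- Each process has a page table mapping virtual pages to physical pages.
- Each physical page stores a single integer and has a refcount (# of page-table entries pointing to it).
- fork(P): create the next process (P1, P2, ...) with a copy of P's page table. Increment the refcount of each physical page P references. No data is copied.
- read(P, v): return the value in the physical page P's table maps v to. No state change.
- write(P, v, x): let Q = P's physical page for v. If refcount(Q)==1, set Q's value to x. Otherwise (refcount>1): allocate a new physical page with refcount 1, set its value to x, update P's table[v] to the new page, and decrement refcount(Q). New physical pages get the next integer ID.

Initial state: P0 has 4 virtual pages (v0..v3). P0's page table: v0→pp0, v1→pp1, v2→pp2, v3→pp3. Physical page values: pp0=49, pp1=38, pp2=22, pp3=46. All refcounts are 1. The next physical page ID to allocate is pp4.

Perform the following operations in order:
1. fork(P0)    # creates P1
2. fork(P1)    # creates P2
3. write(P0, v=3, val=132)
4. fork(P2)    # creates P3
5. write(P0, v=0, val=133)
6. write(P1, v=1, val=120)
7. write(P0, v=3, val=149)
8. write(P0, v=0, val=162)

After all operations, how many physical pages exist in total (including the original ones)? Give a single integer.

Op 1: fork(P0) -> P1. 4 ppages; refcounts: pp0:2 pp1:2 pp2:2 pp3:2
Op 2: fork(P1) -> P2. 4 ppages; refcounts: pp0:3 pp1:3 pp2:3 pp3:3
Op 3: write(P0, v3, 132). refcount(pp3)=3>1 -> COPY to pp4. 5 ppages; refcounts: pp0:3 pp1:3 pp2:3 pp3:2 pp4:1
Op 4: fork(P2) -> P3. 5 ppages; refcounts: pp0:4 pp1:4 pp2:4 pp3:3 pp4:1
Op 5: write(P0, v0, 133). refcount(pp0)=4>1 -> COPY to pp5. 6 ppages; refcounts: pp0:3 pp1:4 pp2:4 pp3:3 pp4:1 pp5:1
Op 6: write(P1, v1, 120). refcount(pp1)=4>1 -> COPY to pp6. 7 ppages; refcounts: pp0:3 pp1:3 pp2:4 pp3:3 pp4:1 pp5:1 pp6:1
Op 7: write(P0, v3, 149). refcount(pp4)=1 -> write in place. 7 ppages; refcounts: pp0:3 pp1:3 pp2:4 pp3:3 pp4:1 pp5:1 pp6:1
Op 8: write(P0, v0, 162). refcount(pp5)=1 -> write in place. 7 ppages; refcounts: pp0:3 pp1:3 pp2:4 pp3:3 pp4:1 pp5:1 pp6:1

Answer: 7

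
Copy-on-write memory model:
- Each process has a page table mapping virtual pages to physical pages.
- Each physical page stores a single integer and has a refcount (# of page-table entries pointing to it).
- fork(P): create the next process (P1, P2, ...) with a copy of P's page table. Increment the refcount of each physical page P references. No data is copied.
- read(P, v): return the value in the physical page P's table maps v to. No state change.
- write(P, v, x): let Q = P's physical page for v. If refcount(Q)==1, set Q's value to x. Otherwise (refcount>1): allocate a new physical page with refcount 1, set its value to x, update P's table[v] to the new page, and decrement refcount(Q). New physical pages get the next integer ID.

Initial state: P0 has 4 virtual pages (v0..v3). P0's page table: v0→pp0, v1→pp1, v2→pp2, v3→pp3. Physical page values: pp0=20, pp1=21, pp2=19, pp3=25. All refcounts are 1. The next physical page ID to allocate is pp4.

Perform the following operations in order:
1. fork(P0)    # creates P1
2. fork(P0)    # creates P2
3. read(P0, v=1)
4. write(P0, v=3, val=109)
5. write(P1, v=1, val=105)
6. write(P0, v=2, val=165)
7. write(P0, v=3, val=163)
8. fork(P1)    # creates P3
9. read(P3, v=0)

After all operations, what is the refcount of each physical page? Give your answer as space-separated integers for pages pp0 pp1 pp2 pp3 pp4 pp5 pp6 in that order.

Answer: 4 2 3 3 1 2 1

Derivation:
Op 1: fork(P0) -> P1. 4 ppages; refcounts: pp0:2 pp1:2 pp2:2 pp3:2
Op 2: fork(P0) -> P2. 4 ppages; refcounts: pp0:3 pp1:3 pp2:3 pp3:3
Op 3: read(P0, v1) -> 21. No state change.
Op 4: write(P0, v3, 109). refcount(pp3)=3>1 -> COPY to pp4. 5 ppages; refcounts: pp0:3 pp1:3 pp2:3 pp3:2 pp4:1
Op 5: write(P1, v1, 105). refcount(pp1)=3>1 -> COPY to pp5. 6 ppages; refcounts: pp0:3 pp1:2 pp2:3 pp3:2 pp4:1 pp5:1
Op 6: write(P0, v2, 165). refcount(pp2)=3>1 -> COPY to pp6. 7 ppages; refcounts: pp0:3 pp1:2 pp2:2 pp3:2 pp4:1 pp5:1 pp6:1
Op 7: write(P0, v3, 163). refcount(pp4)=1 -> write in place. 7 ppages; refcounts: pp0:3 pp1:2 pp2:2 pp3:2 pp4:1 pp5:1 pp6:1
Op 8: fork(P1) -> P3. 7 ppages; refcounts: pp0:4 pp1:2 pp2:3 pp3:3 pp4:1 pp5:2 pp6:1
Op 9: read(P3, v0) -> 20. No state change.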